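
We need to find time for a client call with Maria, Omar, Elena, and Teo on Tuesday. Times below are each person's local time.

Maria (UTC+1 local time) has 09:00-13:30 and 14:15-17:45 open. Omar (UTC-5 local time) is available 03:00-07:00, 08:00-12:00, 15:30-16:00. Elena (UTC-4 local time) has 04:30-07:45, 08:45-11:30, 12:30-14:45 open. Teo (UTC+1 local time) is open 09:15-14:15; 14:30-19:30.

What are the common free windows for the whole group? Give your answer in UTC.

Maria in UTC: 08:00-12:30, 13:15-16:45 (subtract 1h to convert from UTC+1).
Omar in UTC: 08:00-12:00, 13:00-17:00, 20:30-21:00 (add 5h to convert from UTC-5).
Elena in UTC: 08:30-11:45, 12:45-15:30, 16:30-18:45 (add 4h to convert from UTC-4).
Teo in UTC: 08:15-13:15, 13:30-18:30 (subtract 1h to convert from UTC+1).
Maria ∩ Omar: 08:00-12:00, 13:15-16:45.
Maria ∩ Omar ∩ Elena: 08:30-11:45, 13:15-15:30, 16:30-16:45.
Maria ∩ Omar ∩ Elena ∩ Teo: 08:30-11:45, 13:30-15:30, 16:30-16:45.
So the common availability across everyone is 08:30-11:45, 13:30-15:30, 16:30-16:45.

08:30-11:45, 13:30-15:30, 16:30-16:45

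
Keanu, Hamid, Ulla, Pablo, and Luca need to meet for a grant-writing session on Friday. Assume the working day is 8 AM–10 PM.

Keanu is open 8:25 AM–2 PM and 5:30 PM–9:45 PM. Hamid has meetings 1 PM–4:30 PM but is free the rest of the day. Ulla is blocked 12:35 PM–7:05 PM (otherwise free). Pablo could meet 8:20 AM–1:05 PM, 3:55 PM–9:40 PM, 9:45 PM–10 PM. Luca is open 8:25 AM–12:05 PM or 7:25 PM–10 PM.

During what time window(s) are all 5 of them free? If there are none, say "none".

08:25-12:05, 19:25-21:40

Keanu free: 08:25-14:00, 17:30-21:45.
Hamid free: 08:00-13:00, 16:30-22:00 (invert busy blocks within the working day).
Ulla free: 08:00-12:35, 19:05-22:00 (invert busy blocks within the working day).
Pablo free: 08:20-13:05, 15:55-21:40, 21:45-22:00.
Luca free: 08:25-12:05, 19:25-22:00.
Keanu ∩ Hamid: 08:25-13:00, 17:30-21:45.
Keanu ∩ Hamid ∩ Ulla: 08:25-12:35, 19:05-21:45.
Keanu ∩ Hamid ∩ Ulla ∩ Pablo: 08:25-12:35, 19:05-21:40.
Keanu ∩ Hamid ∩ Ulla ∩ Pablo ∩ Luca: 08:25-12:05, 19:25-21:40.
Those are the intersection windows.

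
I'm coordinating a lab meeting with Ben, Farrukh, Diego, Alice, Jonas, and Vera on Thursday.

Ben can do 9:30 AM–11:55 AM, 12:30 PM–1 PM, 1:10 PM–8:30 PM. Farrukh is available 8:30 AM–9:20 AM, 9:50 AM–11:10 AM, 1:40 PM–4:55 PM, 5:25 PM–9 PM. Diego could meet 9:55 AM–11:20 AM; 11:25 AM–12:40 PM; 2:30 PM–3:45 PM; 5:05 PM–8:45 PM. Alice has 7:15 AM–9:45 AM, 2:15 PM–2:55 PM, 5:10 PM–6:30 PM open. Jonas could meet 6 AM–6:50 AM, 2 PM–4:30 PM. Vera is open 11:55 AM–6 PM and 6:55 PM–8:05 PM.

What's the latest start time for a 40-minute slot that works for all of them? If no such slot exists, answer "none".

none

Ben ∩ Farrukh: 09:50-11:10, 13:40-16:55, 17:25-20:30.
Ben ∩ Farrukh ∩ Diego: 09:55-11:10, 14:30-15:45, 17:25-20:30.
Ben ∩ Farrukh ∩ Diego ∩ Alice: 14:30-14:55, 17:25-18:30.
Ben ∩ Farrukh ∩ Diego ∩ Alice ∩ Jonas: 14:30-14:55.
Ben ∩ Farrukh ∩ Diego ∩ Alice ∩ Jonas ∩ Vera: 14:30-14:55.
So the common availability across everyone is 14:30-14:55.
No common window is at least 40 minutes long.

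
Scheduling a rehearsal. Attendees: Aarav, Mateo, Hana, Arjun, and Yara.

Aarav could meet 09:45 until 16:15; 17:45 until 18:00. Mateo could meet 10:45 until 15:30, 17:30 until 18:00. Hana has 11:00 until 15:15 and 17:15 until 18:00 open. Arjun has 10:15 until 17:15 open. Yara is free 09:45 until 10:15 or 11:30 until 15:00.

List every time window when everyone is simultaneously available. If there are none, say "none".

Aarav ∩ Mateo: 10:45-15:30, 17:45-18:00.
Aarav ∩ Mateo ∩ Hana: 11:00-15:15, 17:45-18:00.
Aarav ∩ Mateo ∩ Hana ∩ Arjun: 11:00-15:15.
Aarav ∩ Mateo ∩ Hana ∩ Arjun ∩ Yara: 11:30-15:00.

11:30-15:00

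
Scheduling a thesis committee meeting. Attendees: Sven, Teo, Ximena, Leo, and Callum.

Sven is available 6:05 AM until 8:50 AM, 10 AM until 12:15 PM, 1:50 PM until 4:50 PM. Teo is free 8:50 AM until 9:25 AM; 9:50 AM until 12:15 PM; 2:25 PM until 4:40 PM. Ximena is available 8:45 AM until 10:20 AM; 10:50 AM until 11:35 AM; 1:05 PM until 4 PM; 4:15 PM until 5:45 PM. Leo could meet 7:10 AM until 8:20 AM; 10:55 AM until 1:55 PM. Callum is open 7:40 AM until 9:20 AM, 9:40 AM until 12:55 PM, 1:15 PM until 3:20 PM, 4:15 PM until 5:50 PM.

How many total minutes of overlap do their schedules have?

40

Sven ∩ Teo: 10:00-12:15, 14:25-16:40.
Sven ∩ Teo ∩ Ximena: 10:00-10:20, 10:50-11:35, 14:25-16:00, 16:15-16:40.
Sven ∩ Teo ∩ Ximena ∩ Leo: 10:55-11:35.
Sven ∩ Teo ∩ Ximena ∩ Leo ∩ Callum: 10:55-11:35.
That's a single block of 40 minutes.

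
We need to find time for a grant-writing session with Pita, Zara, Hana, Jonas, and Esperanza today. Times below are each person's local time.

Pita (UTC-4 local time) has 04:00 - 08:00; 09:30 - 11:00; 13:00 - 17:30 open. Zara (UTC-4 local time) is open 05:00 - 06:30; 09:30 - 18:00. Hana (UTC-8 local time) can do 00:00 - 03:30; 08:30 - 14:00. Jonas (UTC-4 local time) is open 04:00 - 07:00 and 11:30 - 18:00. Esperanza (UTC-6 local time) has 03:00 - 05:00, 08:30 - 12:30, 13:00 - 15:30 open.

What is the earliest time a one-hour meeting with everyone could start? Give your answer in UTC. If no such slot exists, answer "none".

Pita in UTC: 08:00-12:00, 13:30-15:00, 17:00-21:30 (add 4h to convert from UTC-4).
Zara in UTC: 09:00-10:30, 13:30-22:00 (add 4h to convert from UTC-4).
Hana in UTC: 08:00-11:30, 16:30-22:00 (add 8h to convert from UTC-8).
Jonas in UTC: 08:00-11:00, 15:30-22:00 (add 4h to convert from UTC-4).
Esperanza in UTC: 09:00-11:00, 14:30-18:30, 19:00-21:30 (add 6h to convert from UTC-6).
Pita ∩ Zara: 09:00-10:30, 13:30-15:00, 17:00-21:30.
Pita ∩ Zara ∩ Hana: 09:00-10:30, 17:00-21:30.
Pita ∩ Zara ∩ Hana ∩ Jonas: 09:00-10:30, 17:00-21:30.
Pita ∩ Zara ∩ Hana ∩ Jonas ∩ Esperanza: 09:00-10:30, 17:00-18:30, 19:00-21:30.
Those are the intersection windows.
The first common window of at least 60 minutes is 09:00-10:30, so the earliest start is 09:00.

09:00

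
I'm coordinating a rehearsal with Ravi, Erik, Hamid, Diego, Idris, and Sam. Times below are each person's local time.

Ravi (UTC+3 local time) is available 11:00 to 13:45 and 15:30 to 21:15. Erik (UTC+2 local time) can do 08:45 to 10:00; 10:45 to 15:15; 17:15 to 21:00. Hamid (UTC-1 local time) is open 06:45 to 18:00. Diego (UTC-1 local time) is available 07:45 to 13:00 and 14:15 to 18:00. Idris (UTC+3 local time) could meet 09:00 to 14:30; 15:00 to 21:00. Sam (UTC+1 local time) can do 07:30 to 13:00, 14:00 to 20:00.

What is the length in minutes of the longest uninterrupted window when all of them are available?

Ravi in UTC: 08:00-10:45, 12:30-18:15 (subtract 3h to convert from UTC+3).
Erik in UTC: 06:45-08:00, 08:45-13:15, 15:15-19:00 (subtract 2h to convert from UTC+2).
Hamid in UTC: 07:45-19:00 (add 1h to convert from UTC-1).
Diego in UTC: 08:45-14:00, 15:15-19:00 (add 1h to convert from UTC-1).
Idris in UTC: 06:00-11:30, 12:00-18:00 (subtract 3h to convert from UTC+3).
Sam in UTC: 06:30-12:00, 13:00-19:00 (subtract 1h to convert from UTC+1).
Ravi ∩ Erik: 08:45-10:45, 12:30-13:15, 15:15-18:15.
Ravi ∩ Erik ∩ Hamid: 08:45-10:45, 12:30-13:15, 15:15-18:15.
Ravi ∩ Erik ∩ Hamid ∩ Diego: 08:45-10:45, 12:30-13:15, 15:15-18:15.
Ravi ∩ Erik ∩ Hamid ∩ Diego ∩ Idris: 08:45-10:45, 12:30-13:15, 15:15-18:00.
Ravi ∩ Erik ∩ Hamid ∩ Diego ∩ Idris ∩ Sam: 08:45-10:45, 13:00-13:15, 15:15-18:00.
The longest is 15:15-18:00 at 165 minutes.

165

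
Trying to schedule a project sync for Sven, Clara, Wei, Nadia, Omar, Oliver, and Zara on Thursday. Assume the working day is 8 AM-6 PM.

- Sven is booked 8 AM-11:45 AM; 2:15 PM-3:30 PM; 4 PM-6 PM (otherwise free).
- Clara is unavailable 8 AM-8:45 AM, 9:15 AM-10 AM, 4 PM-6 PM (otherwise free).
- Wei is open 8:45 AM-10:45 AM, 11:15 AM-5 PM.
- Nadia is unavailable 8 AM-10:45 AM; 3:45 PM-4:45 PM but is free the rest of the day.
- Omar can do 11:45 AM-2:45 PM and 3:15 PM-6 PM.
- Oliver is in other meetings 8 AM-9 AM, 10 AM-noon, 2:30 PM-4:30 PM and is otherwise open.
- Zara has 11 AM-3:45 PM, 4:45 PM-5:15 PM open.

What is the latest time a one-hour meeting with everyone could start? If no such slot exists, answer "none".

13:15

Sven free: 11:45-14:15, 15:30-16:00 (invert busy blocks within the working day).
Clara free: 08:45-09:15, 10:00-16:00 (invert busy blocks within the working day).
Wei free: 08:45-10:45, 11:15-17:00.
Nadia free: 10:45-15:45, 16:45-18:00 (invert busy blocks within the working day).
Omar free: 11:45-14:45, 15:15-18:00.
Oliver free: 09:00-10:00, 12:00-14:30, 16:30-18:00 (invert busy blocks within the working day).
Zara free: 11:00-15:45, 16:45-17:15.
Sven ∩ Clara: 11:45-14:15, 15:30-16:00.
Sven ∩ Clara ∩ Wei: 11:45-14:15, 15:30-16:00.
Sven ∩ Clara ∩ Wei ∩ Nadia: 11:45-14:15, 15:30-15:45.
Sven ∩ Clara ∩ Wei ∩ Nadia ∩ Omar: 11:45-14:15, 15:30-15:45.
Sven ∩ Clara ∩ Wei ∩ Nadia ∩ Omar ∩ Oliver: 12:00-14:15.
Sven ∩ Clara ∩ Wei ∩ Nadia ∩ Omar ∩ Oliver ∩ Zara: 12:00-14:15.
The last common window of at least 60 minutes is 12:00-14:15; a 60-minute meeting can start as late as 13:15 and still end by 14:15.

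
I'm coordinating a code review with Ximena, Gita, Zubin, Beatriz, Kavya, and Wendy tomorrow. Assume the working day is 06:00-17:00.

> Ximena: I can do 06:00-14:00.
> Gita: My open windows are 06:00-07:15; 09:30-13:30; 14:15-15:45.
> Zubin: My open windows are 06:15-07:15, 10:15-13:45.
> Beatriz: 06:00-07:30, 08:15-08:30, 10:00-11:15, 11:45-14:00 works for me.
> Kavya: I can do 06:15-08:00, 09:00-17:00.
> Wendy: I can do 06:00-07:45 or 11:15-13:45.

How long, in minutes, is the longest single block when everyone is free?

Ximena ∩ Gita: 06:00-07:15, 09:30-13:30.
Ximena ∩ Gita ∩ Zubin: 06:15-07:15, 10:15-13:30.
Ximena ∩ Gita ∩ Zubin ∩ Beatriz: 06:15-07:15, 10:15-11:15, 11:45-13:30.
Ximena ∩ Gita ∩ Zubin ∩ Beatriz ∩ Kavya: 06:15-07:15, 10:15-11:15, 11:45-13:30.
Ximena ∩ Gita ∩ Zubin ∩ Beatriz ∩ Kavya ∩ Wendy: 06:15-07:15, 11:45-13:30.
The longest is 11:45-13:30 at 105 minutes.

105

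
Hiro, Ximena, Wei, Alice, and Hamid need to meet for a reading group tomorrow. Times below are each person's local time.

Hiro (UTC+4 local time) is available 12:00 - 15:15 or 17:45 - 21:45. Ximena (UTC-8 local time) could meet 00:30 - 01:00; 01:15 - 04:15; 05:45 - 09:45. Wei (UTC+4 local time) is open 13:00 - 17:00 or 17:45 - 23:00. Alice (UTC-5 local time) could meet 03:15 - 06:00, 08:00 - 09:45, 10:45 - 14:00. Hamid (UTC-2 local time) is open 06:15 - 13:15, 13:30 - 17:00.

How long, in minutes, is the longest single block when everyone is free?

120

Hiro in UTC: 08:00-11:15, 13:45-17:45 (subtract 4h to convert from UTC+4).
Ximena in UTC: 08:30-09:00, 09:15-12:15, 13:45-17:45 (add 8h to convert from UTC-8).
Wei in UTC: 09:00-13:00, 13:45-19:00 (subtract 4h to convert from UTC+4).
Alice in UTC: 08:15-11:00, 13:00-14:45, 15:45-19:00 (add 5h to convert from UTC-5).
Hamid in UTC: 08:15-15:15, 15:30-19:00 (add 2h to convert from UTC-2).
Hiro ∩ Ximena: 08:30-09:00, 09:15-11:15, 13:45-17:45.
Hiro ∩ Ximena ∩ Wei: 09:15-11:15, 13:45-17:45.
Hiro ∩ Ximena ∩ Wei ∩ Alice: 09:15-11:00, 13:45-14:45, 15:45-17:45.
Hiro ∩ Ximena ∩ Wei ∩ Alice ∩ Hamid: 09:15-11:00, 13:45-14:45, 15:45-17:45.
So the common availability across everyone is 09:15-11:00, 13:45-14:45, 15:45-17:45.
The longest is 15:45-17:45 at 120 minutes.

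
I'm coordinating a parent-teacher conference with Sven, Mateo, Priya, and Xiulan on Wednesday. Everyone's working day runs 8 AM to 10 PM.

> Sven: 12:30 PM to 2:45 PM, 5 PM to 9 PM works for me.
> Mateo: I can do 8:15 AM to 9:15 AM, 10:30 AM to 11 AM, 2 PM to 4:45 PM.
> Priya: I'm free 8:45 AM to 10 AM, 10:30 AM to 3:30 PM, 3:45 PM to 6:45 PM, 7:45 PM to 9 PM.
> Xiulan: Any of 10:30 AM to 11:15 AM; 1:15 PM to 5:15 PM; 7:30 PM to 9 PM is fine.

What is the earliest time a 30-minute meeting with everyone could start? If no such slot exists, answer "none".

Sven ∩ Mateo: 14:00-14:45.
Sven ∩ Mateo ∩ Priya: 14:00-14:45.
Sven ∩ Mateo ∩ Priya ∩ Xiulan: 14:00-14:45.
The first common window of at least 30 minutes is 14:00-14:45, so the earliest start is 14:00.

14:00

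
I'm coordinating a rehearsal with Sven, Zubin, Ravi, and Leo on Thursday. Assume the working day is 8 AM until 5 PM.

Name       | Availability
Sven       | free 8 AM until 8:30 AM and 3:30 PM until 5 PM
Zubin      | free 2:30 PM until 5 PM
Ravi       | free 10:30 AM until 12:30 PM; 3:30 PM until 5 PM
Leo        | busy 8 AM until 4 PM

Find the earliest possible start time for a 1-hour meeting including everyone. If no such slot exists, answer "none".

16:00

Sven free: 08:00-08:30, 15:30-17:00.
Zubin free: 14:30-17:00.
Ravi free: 10:30-12:30, 15:30-17:00.
Leo free: 16:00-17:00 (invert busy blocks within the working day).
Sven ∩ Zubin: 15:30-17:00.
Sven ∩ Zubin ∩ Ravi: 15:30-17:00.
Sven ∩ Zubin ∩ Ravi ∩ Leo: 16:00-17:00.
Those are the intersection windows.
The first common window of at least 60 minutes is 16:00-17:00, so the earliest start is 16:00.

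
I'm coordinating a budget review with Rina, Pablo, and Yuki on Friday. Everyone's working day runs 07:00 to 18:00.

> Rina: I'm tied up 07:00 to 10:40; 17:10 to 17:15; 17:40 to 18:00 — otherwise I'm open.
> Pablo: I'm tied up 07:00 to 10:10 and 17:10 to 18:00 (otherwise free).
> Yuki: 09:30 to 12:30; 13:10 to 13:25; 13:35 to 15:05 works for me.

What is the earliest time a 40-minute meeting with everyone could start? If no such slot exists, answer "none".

10:40

Rina free: 10:40-17:10, 17:15-17:40 (invert busy blocks within the working day).
Pablo free: 10:10-17:10 (invert busy blocks within the working day).
Yuki free: 09:30-12:30, 13:10-13:25, 13:35-15:05.
Rina ∩ Pablo: 10:40-17:10.
Rina ∩ Pablo ∩ Yuki: 10:40-12:30, 13:10-13:25, 13:35-15:05.
So the common availability across everyone is 10:40-12:30, 13:10-13:25, 13:35-15:05.
The first common window of at least 40 minutes is 10:40-12:30, so the earliest start is 10:40.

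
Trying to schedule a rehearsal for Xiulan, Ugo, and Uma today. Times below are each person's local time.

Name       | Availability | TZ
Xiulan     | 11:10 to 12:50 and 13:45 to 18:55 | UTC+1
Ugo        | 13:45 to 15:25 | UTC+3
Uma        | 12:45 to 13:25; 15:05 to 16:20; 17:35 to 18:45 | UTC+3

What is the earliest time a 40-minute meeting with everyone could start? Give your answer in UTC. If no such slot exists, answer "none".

Xiulan in UTC: 10:10-11:50, 12:45-17:55 (subtract 1h to convert from UTC+1).
Ugo in UTC: 10:45-12:25 (subtract 3h to convert from UTC+3).
Uma in UTC: 09:45-10:25, 12:05-13:20, 14:35-15:45 (subtract 3h to convert from UTC+3).
Xiulan ∩ Ugo: 10:45-11:50.
Xiulan ∩ Ugo ∩ Uma: ∅.
There is no time when everyone is free.
No common window is at least 40 minutes long.

none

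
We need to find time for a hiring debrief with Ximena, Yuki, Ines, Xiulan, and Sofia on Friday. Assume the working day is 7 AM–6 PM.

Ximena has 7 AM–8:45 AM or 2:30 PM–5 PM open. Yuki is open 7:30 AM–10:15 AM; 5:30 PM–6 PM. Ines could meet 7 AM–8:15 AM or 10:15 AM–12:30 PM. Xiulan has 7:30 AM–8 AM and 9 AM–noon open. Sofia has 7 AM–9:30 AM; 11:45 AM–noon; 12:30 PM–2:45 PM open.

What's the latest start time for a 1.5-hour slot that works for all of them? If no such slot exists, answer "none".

none

Ximena ∩ Yuki: 07:30-08:45.
Ximena ∩ Yuki ∩ Ines: 07:30-08:15.
Ximena ∩ Yuki ∩ Ines ∩ Xiulan: 07:30-08:00.
Ximena ∩ Yuki ∩ Ines ∩ Xiulan ∩ Sofia: 07:30-08:00.
Those are the intersection windows.
No common window is at least 90 minutes long.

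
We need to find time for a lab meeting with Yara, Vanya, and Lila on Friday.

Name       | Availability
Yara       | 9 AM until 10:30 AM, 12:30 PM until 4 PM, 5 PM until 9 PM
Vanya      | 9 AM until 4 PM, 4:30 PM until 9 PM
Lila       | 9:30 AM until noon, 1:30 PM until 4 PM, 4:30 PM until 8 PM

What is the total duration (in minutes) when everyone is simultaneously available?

Yara ∩ Vanya: 09:00-10:30, 12:30-16:00, 17:00-21:00.
Yara ∩ Vanya ∩ Lila: 09:30-10:30, 13:30-16:00, 17:00-20:00.
Summing the common windows: 60 + 150 + 180 = 390 minutes.

390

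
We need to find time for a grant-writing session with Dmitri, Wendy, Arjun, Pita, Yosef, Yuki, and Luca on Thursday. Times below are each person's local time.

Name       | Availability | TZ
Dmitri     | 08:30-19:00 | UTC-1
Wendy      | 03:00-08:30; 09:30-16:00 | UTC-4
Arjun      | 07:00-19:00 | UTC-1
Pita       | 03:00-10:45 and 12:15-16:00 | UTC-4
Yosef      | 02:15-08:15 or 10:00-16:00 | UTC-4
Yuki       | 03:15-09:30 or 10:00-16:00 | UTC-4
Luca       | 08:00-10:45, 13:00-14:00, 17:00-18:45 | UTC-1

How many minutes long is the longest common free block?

Dmitri in UTC: 09:30-20:00 (add 1h to convert from UTC-1).
Wendy in UTC: 07:00-12:30, 13:30-20:00 (add 4h to convert from UTC-4).
Arjun in UTC: 08:00-20:00 (add 1h to convert from UTC-1).
Pita in UTC: 07:00-14:45, 16:15-20:00 (add 4h to convert from UTC-4).
Yosef in UTC: 06:15-12:15, 14:00-20:00 (add 4h to convert from UTC-4).
Yuki in UTC: 07:15-13:30, 14:00-20:00 (add 4h to convert from UTC-4).
Luca in UTC: 09:00-11:45, 14:00-15:00, 18:00-19:45 (add 1h to convert from UTC-1).
Dmitri ∩ Wendy: 09:30-12:30, 13:30-20:00.
Dmitri ∩ Wendy ∩ Arjun: 09:30-12:30, 13:30-20:00.
Dmitri ∩ Wendy ∩ Arjun ∩ Pita: 09:30-12:30, 13:30-14:45, 16:15-20:00.
Dmitri ∩ Wendy ∩ Arjun ∩ Pita ∩ Yosef: 09:30-12:15, 14:00-14:45, 16:15-20:00.
Dmitri ∩ Wendy ∩ Arjun ∩ Pita ∩ Yosef ∩ Yuki: 09:30-12:15, 14:00-14:45, 16:15-20:00.
Dmitri ∩ Wendy ∩ Arjun ∩ Pita ∩ Yosef ∩ Yuki ∩ Luca: 09:30-11:45, 14:00-14:45, 18:00-19:45.
Those are the intersection windows.
The longest is 09:30-11:45 at 135 minutes.

135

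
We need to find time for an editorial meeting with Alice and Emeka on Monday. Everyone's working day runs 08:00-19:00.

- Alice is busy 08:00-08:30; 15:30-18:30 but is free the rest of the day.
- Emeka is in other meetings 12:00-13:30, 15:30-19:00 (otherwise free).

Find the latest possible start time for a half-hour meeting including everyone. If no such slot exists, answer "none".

15:00

Alice free: 08:30-15:30, 18:30-19:00 (invert busy blocks within the working day).
Emeka free: 08:00-12:00, 13:30-15:30 (invert busy blocks within the working day).
Alice ∩ Emeka: 08:30-12:00, 13:30-15:30.
The last common window of at least 30 minutes is 13:30-15:30; a 30-minute meeting can start as late as 15:00 and still end by 15:30.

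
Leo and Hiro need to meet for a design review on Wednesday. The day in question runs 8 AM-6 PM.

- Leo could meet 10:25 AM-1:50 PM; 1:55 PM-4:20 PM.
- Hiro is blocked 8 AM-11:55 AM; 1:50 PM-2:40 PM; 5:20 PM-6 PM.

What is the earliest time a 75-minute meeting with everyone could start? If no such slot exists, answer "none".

Leo free: 10:25-13:50, 13:55-16:20.
Hiro free: 11:55-13:50, 14:40-17:20 (invert busy blocks within the working day).
Leo ∩ Hiro: 11:55-13:50, 14:40-16:20.
The first common window of at least 75 minutes is 11:55-13:50, so the earliest start is 11:55.

11:55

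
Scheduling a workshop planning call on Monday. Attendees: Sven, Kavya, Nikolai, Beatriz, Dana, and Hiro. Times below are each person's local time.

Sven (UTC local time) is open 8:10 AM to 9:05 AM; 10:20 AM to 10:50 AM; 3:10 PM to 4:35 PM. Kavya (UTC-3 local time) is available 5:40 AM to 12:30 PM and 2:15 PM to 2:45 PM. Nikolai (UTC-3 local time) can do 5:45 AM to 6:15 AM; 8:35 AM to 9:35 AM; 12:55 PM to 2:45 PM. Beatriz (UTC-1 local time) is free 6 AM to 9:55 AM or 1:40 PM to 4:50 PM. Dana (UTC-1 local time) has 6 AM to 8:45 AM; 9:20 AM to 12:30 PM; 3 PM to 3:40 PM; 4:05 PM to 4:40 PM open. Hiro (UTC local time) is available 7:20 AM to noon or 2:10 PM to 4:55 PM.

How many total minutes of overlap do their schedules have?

Sven in UTC: 08:10-09:05, 10:20-10:50, 15:10-16:35.
Kavya in UTC: 08:40-15:30, 17:15-17:45 (add 3h to convert from UTC-3).
Nikolai in UTC: 08:45-09:15, 11:35-12:35, 15:55-17:45 (add 3h to convert from UTC-3).
Beatriz in UTC: 07:00-10:55, 14:40-17:50 (add 1h to convert from UTC-1).
Dana in UTC: 07:00-09:45, 10:20-13:30, 16:00-16:40, 17:05-17:40 (add 1h to convert from UTC-1).
Hiro in UTC: 07:20-12:00, 14:10-16:55.
Sven ∩ Kavya: 08:40-09:05, 10:20-10:50, 15:10-15:30.
Sven ∩ Kavya ∩ Nikolai: 08:45-09:05.
Sven ∩ Kavya ∩ Nikolai ∩ Beatriz: 08:45-09:05.
Sven ∩ Kavya ∩ Nikolai ∩ Beatriz ∩ Dana: 08:45-09:05.
Sven ∩ Kavya ∩ Nikolai ∩ Beatriz ∩ Dana ∩ Hiro: 08:45-09:05.
That's a single block of 20 minutes.

20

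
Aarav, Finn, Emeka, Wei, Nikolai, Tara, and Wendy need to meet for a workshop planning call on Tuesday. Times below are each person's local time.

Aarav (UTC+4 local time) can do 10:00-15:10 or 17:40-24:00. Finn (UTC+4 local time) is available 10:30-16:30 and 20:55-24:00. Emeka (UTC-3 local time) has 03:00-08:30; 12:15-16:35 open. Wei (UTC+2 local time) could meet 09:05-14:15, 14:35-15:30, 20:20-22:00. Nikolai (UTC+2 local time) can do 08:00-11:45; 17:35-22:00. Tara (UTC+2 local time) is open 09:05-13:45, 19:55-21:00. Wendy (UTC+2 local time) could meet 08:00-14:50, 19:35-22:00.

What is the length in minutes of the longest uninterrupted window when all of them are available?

Aarav in UTC: 06:00-11:10, 13:40-20:00 (subtract 4h to convert from UTC+4).
Finn in UTC: 06:30-12:30, 16:55-20:00 (subtract 4h to convert from UTC+4).
Emeka in UTC: 06:00-11:30, 15:15-19:35 (add 3h to convert from UTC-3).
Wei in UTC: 07:05-12:15, 12:35-13:30, 18:20-20:00 (subtract 2h to convert from UTC+2).
Nikolai in UTC: 06:00-09:45, 15:35-20:00 (subtract 2h to convert from UTC+2).
Tara in UTC: 07:05-11:45, 17:55-19:00 (subtract 2h to convert from UTC+2).
Wendy in UTC: 06:00-12:50, 17:35-20:00 (subtract 2h to convert from UTC+2).
Aarav ∩ Finn: 06:30-11:10, 16:55-20:00.
Aarav ∩ Finn ∩ Emeka: 06:30-11:10, 16:55-19:35.
Aarav ∩ Finn ∩ Emeka ∩ Wei: 07:05-11:10, 18:20-19:35.
Aarav ∩ Finn ∩ Emeka ∩ Wei ∩ Nikolai: 07:05-09:45, 18:20-19:35.
Aarav ∩ Finn ∩ Emeka ∩ Wei ∩ Nikolai ∩ Tara: 07:05-09:45, 18:20-19:00.
Aarav ∩ Finn ∩ Emeka ∩ Wei ∩ Nikolai ∩ Tara ∩ Wendy: 07:05-09:45, 18:20-19:00.
So the common availability across everyone is 07:05-09:45, 18:20-19:00.
The longest is 07:05-09:45 at 160 minutes.

160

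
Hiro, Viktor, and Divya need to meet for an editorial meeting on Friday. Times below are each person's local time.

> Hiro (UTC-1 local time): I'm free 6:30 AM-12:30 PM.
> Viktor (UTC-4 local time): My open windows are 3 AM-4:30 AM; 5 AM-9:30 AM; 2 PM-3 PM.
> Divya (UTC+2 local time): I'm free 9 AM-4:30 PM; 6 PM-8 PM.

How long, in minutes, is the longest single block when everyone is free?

270

Hiro in UTC: 07:30-13:30 (add 1h to convert from UTC-1).
Viktor in UTC: 07:00-08:30, 09:00-13:30, 18:00-19:00 (add 4h to convert from UTC-4).
Divya in UTC: 07:00-14:30, 16:00-18:00 (subtract 2h to convert from UTC+2).
Hiro ∩ Viktor: 07:30-08:30, 09:00-13:30.
Hiro ∩ Viktor ∩ Divya: 07:30-08:30, 09:00-13:30.
The longest is 09:00-13:30 at 270 minutes.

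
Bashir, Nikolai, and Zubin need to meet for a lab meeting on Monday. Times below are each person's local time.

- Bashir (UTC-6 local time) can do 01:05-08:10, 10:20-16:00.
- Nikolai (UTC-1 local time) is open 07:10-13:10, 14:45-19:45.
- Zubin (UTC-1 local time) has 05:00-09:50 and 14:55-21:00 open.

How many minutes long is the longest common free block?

Bashir in UTC: 07:05-14:10, 16:20-22:00 (add 6h to convert from UTC-6).
Nikolai in UTC: 08:10-14:10, 15:45-20:45 (add 1h to convert from UTC-1).
Zubin in UTC: 06:00-10:50, 15:55-22:00 (add 1h to convert from UTC-1).
Bashir ∩ Nikolai: 08:10-14:10, 16:20-20:45.
Bashir ∩ Nikolai ∩ Zubin: 08:10-10:50, 16:20-20:45.
The longest is 16:20-20:45 at 265 minutes.

265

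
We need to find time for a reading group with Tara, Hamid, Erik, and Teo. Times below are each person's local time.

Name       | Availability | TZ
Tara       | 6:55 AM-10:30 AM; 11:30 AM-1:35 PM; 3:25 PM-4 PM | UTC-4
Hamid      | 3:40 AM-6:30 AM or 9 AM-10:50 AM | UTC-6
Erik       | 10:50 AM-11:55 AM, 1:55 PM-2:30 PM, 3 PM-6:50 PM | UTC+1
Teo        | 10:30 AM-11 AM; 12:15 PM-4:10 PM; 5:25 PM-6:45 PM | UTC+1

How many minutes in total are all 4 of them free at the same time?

25

Tara in UTC: 10:55-14:30, 15:30-17:35, 19:25-20:00 (add 4h to convert from UTC-4).
Hamid in UTC: 09:40-12:30, 15:00-16:50 (add 6h to convert from UTC-6).
Erik in UTC: 09:50-10:55, 12:55-13:30, 14:00-17:50 (subtract 1h to convert from UTC+1).
Teo in UTC: 09:30-10:00, 11:15-15:10, 16:25-17:45 (subtract 1h to convert from UTC+1).
Tara ∩ Hamid: 10:55-12:30, 15:30-16:50.
Tara ∩ Hamid ∩ Erik: 15:30-16:50.
Tara ∩ Hamid ∩ Erik ∩ Teo: 16:25-16:50.
Those are the intersection windows.
That's a single block of 25 minutes.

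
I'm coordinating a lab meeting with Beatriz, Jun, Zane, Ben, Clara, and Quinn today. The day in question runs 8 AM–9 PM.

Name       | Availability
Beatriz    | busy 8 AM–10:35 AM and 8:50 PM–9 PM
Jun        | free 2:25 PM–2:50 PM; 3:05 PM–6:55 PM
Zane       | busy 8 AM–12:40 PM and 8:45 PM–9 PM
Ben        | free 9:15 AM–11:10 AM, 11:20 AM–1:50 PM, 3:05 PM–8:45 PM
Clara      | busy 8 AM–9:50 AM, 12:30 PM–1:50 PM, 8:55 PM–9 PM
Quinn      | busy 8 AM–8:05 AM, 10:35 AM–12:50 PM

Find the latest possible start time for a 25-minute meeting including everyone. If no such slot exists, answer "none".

Beatriz free: 10:35-20:50 (invert busy blocks within the working day).
Jun free: 14:25-14:50, 15:05-18:55.
Zane free: 12:40-20:45 (invert busy blocks within the working day).
Ben free: 09:15-11:10, 11:20-13:50, 15:05-20:45.
Clara free: 09:50-12:30, 13:50-20:55 (invert busy blocks within the working day).
Quinn free: 08:05-10:35, 12:50-21:00 (invert busy blocks within the working day).
Beatriz ∩ Jun: 14:25-14:50, 15:05-18:55.
Beatriz ∩ Jun ∩ Zane: 14:25-14:50, 15:05-18:55.
Beatriz ∩ Jun ∩ Zane ∩ Ben: 15:05-18:55.
Beatriz ∩ Jun ∩ Zane ∩ Ben ∩ Clara: 15:05-18:55.
Beatriz ∩ Jun ∩ Zane ∩ Ben ∩ Clara ∩ Quinn: 15:05-18:55.
The last common window of at least 25 minutes is 15:05-18:55; a 25-minute meeting can start as late as 18:30 and still end by 18:55.

18:30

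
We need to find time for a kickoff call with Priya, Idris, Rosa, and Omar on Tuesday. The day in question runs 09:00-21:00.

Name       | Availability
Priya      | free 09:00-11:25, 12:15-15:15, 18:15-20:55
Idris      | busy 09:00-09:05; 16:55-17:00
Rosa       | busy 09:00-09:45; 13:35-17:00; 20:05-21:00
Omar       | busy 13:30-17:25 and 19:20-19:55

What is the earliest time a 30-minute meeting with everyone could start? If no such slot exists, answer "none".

09:45

Priya free: 09:00-11:25, 12:15-15:15, 18:15-20:55.
Idris free: 09:05-16:55, 17:00-21:00 (invert busy blocks within the working day).
Rosa free: 09:45-13:35, 17:00-20:05 (invert busy blocks within the working day).
Omar free: 09:00-13:30, 17:25-19:20, 19:55-21:00 (invert busy blocks within the working day).
Priya ∩ Idris: 09:05-11:25, 12:15-15:15, 18:15-20:55.
Priya ∩ Idris ∩ Rosa: 09:45-11:25, 12:15-13:35, 18:15-20:05.
Priya ∩ Idris ∩ Rosa ∩ Omar: 09:45-11:25, 12:15-13:30, 18:15-19:20, 19:55-20:05.
The first common window of at least 30 minutes is 09:45-11:25, so the earliest start is 09:45.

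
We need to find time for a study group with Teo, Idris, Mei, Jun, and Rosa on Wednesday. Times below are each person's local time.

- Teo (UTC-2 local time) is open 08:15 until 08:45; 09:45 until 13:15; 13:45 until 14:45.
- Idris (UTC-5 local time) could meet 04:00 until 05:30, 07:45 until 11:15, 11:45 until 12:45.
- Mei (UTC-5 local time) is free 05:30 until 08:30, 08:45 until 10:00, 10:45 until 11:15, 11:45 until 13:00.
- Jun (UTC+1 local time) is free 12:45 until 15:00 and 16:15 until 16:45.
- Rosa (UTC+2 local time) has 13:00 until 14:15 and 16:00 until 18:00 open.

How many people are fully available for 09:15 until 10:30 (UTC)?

Teo in UTC: 10:15-10:45, 11:45-15:15, 15:45-16:45 (add 2h to convert from UTC-2).
Idris in UTC: 09:00-10:30, 12:45-16:15, 16:45-17:45 (add 5h to convert from UTC-5).
Mei in UTC: 10:30-13:30, 13:45-15:00, 15:45-16:15, 16:45-18:00 (add 5h to convert from UTC-5).
Jun in UTC: 11:45-14:00, 15:15-15:45 (subtract 1h to convert from UTC+1).
Rosa in UTC: 11:00-12:15, 14:00-16:00 (subtract 2h to convert from UTC+2).
Idris can make the full 09:15-10:30 slot — that's 1.

1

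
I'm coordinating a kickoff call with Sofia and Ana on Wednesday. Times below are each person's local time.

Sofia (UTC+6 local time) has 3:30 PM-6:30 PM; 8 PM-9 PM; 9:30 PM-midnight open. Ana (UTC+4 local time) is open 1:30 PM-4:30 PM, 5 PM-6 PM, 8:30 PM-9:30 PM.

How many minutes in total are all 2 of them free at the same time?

240

Sofia in UTC: 09:30-12:30, 14:00-15:00, 15:30-18:00 (subtract 6h to convert from UTC+6).
Ana in UTC: 09:30-12:30, 13:00-14:00, 16:30-17:30 (subtract 4h to convert from UTC+4).
Sofia ∩ Ana: 09:30-12:30, 16:30-17:30.
Those are the intersection windows.
Summing the common windows: 180 + 60 = 240 minutes.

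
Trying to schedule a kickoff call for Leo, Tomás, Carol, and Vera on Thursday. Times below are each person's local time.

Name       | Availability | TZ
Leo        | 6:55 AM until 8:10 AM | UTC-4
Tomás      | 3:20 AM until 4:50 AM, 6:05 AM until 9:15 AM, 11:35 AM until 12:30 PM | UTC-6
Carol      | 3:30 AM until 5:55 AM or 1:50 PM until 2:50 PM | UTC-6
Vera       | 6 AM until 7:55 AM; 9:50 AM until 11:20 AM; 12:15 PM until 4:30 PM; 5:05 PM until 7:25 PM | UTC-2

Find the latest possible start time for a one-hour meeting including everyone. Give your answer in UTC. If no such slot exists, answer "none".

none

Leo in UTC: 10:55-12:10 (add 4h to convert from UTC-4).
Tomás in UTC: 09:20-10:50, 12:05-15:15, 17:35-18:30 (add 6h to convert from UTC-6).
Carol in UTC: 09:30-11:55, 19:50-20:50 (add 6h to convert from UTC-6).
Vera in UTC: 08:00-09:55, 11:50-13:20, 14:15-18:30, 19:05-21:25 (add 2h to convert from UTC-2).
Leo ∩ Tomás: 12:05-12:10.
Leo ∩ Tomás ∩ Carol: ∅.
Leo ∩ Tomás ∩ Carol ∩ Vera: ∅.
There is no time when everyone is free.
No common window is at least 60 minutes long.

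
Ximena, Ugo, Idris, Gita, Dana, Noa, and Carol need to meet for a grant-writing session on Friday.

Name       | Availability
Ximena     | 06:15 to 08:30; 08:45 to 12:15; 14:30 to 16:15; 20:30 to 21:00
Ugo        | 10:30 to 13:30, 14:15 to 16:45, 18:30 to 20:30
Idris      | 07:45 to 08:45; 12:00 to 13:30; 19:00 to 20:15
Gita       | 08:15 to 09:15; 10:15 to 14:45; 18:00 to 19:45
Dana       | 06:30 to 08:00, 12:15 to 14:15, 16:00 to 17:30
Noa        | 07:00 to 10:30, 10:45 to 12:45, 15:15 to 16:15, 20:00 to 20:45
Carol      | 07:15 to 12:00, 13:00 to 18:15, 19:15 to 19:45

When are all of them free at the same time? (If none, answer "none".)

none

Ximena ∩ Ugo: 10:30-12:15, 14:30-16:15.
Ximena ∩ Ugo ∩ Idris: 12:00-12:15.
Ximena ∩ Ugo ∩ Idris ∩ Gita: 12:00-12:15.
Ximena ∩ Ugo ∩ Idris ∩ Gita ∩ Dana: ∅.
Ximena ∩ Ugo ∩ Idris ∩ Gita ∩ Dana ∩ Noa: ∅.
Ximena ∩ Ugo ∩ Idris ∩ Gita ∩ Dana ∩ Noa ∩ Carol: ∅.
There is no time when everyone is free.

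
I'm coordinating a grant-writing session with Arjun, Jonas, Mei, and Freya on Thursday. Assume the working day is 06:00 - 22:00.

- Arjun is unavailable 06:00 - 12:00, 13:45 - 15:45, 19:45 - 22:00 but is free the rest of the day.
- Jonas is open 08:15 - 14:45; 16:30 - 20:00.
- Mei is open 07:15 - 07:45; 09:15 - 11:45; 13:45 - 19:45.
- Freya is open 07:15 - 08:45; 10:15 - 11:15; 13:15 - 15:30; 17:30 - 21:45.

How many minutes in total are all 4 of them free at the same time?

Arjun free: 12:00-13:45, 15:45-19:45 (invert busy blocks within the working day).
Jonas free: 08:15-14:45, 16:30-20:00.
Mei free: 07:15-07:45, 09:15-11:45, 13:45-19:45.
Freya free: 07:15-08:45, 10:15-11:15, 13:15-15:30, 17:30-21:45.
Arjun ∩ Jonas: 12:00-13:45, 16:30-19:45.
Arjun ∩ Jonas ∩ Mei: 16:30-19:45.
Arjun ∩ Jonas ∩ Mei ∩ Freya: 17:30-19:45.
That's a single block of 135 minutes.

135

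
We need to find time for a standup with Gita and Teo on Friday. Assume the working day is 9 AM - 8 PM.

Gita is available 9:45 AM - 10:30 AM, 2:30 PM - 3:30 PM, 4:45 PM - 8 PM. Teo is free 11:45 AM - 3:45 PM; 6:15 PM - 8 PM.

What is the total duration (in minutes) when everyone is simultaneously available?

165

Gita ∩ Teo: 14:30-15:30, 18:15-20:00.
So the common availability across everyone is 14:30-15:30, 18:15-20:00.
Summing the common windows: 60 + 105 = 165 minutes.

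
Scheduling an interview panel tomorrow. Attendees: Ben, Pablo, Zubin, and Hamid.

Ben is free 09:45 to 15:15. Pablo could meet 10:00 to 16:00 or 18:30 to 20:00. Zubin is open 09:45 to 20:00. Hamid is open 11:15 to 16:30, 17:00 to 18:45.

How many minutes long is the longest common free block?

Ben ∩ Pablo: 10:00-15:15.
Ben ∩ Pablo ∩ Zubin: 10:00-15:15.
Ben ∩ Pablo ∩ Zubin ∩ Hamid: 11:15-15:15.
The longest is 11:15-15:15 at 240 minutes.

240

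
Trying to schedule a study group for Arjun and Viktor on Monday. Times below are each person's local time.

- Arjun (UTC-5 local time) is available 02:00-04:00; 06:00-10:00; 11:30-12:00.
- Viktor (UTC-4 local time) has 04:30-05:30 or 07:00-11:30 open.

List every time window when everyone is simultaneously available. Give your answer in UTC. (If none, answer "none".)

Arjun in UTC: 07:00-09:00, 11:00-15:00, 16:30-17:00 (add 5h to convert from UTC-5).
Viktor in UTC: 08:30-09:30, 11:00-15:30 (add 4h to convert from UTC-4).
Arjun ∩ Viktor: 08:30-09:00, 11:00-15:00.

08:30-09:00, 11:00-15:00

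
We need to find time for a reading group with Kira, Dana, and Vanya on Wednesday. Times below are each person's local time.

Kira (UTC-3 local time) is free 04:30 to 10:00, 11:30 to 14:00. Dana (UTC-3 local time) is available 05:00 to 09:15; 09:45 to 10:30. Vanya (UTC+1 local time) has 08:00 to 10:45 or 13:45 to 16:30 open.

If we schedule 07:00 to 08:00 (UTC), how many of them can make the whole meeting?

Kira in UTC: 07:30-13:00, 14:30-17:00 (add 3h to convert from UTC-3).
Dana in UTC: 08:00-12:15, 12:45-13:30 (add 3h to convert from UTC-3).
Vanya in UTC: 07:00-09:45, 12:45-15:30 (subtract 1h to convert from UTC+1).
Vanya can make the full 07:00-08:00 slot — that's 1.

1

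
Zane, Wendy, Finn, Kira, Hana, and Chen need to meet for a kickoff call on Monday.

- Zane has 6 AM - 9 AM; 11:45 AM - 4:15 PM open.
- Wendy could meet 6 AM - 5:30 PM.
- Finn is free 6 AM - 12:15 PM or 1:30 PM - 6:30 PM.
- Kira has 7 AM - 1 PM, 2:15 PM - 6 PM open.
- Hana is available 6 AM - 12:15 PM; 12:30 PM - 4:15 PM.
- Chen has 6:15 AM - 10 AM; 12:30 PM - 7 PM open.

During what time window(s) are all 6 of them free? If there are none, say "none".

07:00-09:00, 14:15-16:15

Zane ∩ Wendy: 06:00-09:00, 11:45-16:15.
Zane ∩ Wendy ∩ Finn: 06:00-09:00, 11:45-12:15, 13:30-16:15.
Zane ∩ Wendy ∩ Finn ∩ Kira: 07:00-09:00, 11:45-12:15, 14:15-16:15.
Zane ∩ Wendy ∩ Finn ∩ Kira ∩ Hana: 07:00-09:00, 11:45-12:15, 14:15-16:15.
Zane ∩ Wendy ∩ Finn ∩ Kira ∩ Hana ∩ Chen: 07:00-09:00, 14:15-16:15.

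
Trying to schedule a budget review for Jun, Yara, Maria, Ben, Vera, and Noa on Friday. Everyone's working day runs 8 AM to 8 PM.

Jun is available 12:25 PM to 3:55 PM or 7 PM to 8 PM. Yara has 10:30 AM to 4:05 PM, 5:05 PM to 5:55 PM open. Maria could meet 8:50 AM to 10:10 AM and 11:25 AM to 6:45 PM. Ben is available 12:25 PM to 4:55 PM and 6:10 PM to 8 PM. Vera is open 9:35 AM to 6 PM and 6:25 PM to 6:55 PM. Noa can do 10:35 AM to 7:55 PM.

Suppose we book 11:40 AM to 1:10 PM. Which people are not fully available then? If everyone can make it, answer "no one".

Jun: not fully free for 11:40-13:10. Yara: free for 11:40-13:10. Maria: free for 11:40-13:10. Ben: not fully free for 11:40-13:10. Vera: free for 11:40-13:10. Noa: free for 11:40-13:10.

Ben, Jun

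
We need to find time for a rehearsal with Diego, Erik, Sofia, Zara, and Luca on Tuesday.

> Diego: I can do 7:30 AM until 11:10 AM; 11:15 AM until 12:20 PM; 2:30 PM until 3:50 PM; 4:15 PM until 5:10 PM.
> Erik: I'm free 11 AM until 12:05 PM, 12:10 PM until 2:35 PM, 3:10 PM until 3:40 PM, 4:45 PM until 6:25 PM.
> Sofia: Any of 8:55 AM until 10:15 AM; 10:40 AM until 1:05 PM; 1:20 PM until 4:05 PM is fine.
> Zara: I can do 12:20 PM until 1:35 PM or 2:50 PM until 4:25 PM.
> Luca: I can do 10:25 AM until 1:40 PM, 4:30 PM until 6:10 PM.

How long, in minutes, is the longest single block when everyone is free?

0

Diego ∩ Erik: 11:00-11:10, 11:15-12:05, 12:10-12:20, 14:30-14:35, 15:10-15:40, 16:45-17:10.
Diego ∩ Erik ∩ Sofia: 11:00-11:10, 11:15-12:05, 12:10-12:20, 14:30-14:35, 15:10-15:40.
Diego ∩ Erik ∩ Sofia ∩ Zara: 15:10-15:40.
Diego ∩ Erik ∩ Sofia ∩ Zara ∩ Luca: ∅.
There is no time when everyone is free.
No common window exists, so the longest block is 0 minutes.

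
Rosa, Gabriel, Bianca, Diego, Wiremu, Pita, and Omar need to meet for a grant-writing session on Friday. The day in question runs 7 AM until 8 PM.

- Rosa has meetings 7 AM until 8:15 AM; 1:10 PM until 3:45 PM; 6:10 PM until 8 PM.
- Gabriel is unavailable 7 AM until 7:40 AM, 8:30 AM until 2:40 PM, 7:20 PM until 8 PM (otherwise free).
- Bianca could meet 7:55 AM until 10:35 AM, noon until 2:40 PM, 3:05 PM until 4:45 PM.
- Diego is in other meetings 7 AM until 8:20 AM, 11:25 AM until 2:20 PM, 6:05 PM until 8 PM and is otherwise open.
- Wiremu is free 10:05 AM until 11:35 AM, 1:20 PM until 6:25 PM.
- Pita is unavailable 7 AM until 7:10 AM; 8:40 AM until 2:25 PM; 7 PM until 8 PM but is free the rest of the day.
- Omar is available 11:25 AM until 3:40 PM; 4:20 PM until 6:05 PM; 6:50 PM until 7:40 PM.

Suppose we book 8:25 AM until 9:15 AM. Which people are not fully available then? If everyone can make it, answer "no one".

Rosa free: 08:15-13:10, 15:45-18:10 (invert busy blocks within the working day).
Gabriel free: 07:40-08:30, 14:40-19:20 (invert busy blocks within the working day).
Bianca free: 07:55-10:35, 12:00-14:40, 15:05-16:45.
Diego free: 08:20-11:25, 14:20-18:05 (invert busy blocks within the working day).
Wiremu free: 10:05-11:35, 13:20-18:25.
Pita free: 07:10-08:40, 14:25-19:00 (invert busy blocks within the working day).
Omar free: 11:25-15:40, 16:20-18:05, 18:50-19:40.
Rosa: free for 08:25-09:15. Gabriel: not fully free for 08:25-09:15. Bianca: free for 08:25-09:15. Diego: free for 08:25-09:15. Wiremu: not fully free for 08:25-09:15. Pita: not fully free for 08:25-09:15. Omar: not fully free for 08:25-09:15.

Gabriel, Omar, Pita, Wiremu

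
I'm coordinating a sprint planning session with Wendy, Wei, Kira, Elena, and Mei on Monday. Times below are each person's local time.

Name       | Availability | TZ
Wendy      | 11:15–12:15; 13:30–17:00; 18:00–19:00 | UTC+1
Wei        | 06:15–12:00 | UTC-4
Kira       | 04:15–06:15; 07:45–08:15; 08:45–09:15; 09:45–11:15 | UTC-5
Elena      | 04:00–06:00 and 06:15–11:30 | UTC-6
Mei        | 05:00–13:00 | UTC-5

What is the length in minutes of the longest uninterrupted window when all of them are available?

Wendy in UTC: 10:15-11:15, 12:30-16:00, 17:00-18:00 (subtract 1h to convert from UTC+1).
Wei in UTC: 10:15-16:00 (add 4h to convert from UTC-4).
Kira in UTC: 09:15-11:15, 12:45-13:15, 13:45-14:15, 14:45-16:15 (add 5h to convert from UTC-5).
Elena in UTC: 10:00-12:00, 12:15-17:30 (add 6h to convert from UTC-6).
Mei in UTC: 10:00-18:00 (add 5h to convert from UTC-5).
Wendy ∩ Wei: 10:15-11:15, 12:30-16:00.
Wendy ∩ Wei ∩ Kira: 10:15-11:15, 12:45-13:15, 13:45-14:15, 14:45-16:00.
Wendy ∩ Wei ∩ Kira ∩ Elena: 10:15-11:15, 12:45-13:15, 13:45-14:15, 14:45-16:00.
Wendy ∩ Wei ∩ Kira ∩ Elena ∩ Mei: 10:15-11:15, 12:45-13:15, 13:45-14:15, 14:45-16:00.
Those are the intersection windows.
The longest is 14:45-16:00 at 75 minutes.

75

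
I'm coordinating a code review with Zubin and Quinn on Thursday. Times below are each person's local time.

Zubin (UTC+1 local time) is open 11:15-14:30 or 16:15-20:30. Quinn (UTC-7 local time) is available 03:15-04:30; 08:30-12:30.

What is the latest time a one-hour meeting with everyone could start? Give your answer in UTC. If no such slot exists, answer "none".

Zubin in UTC: 10:15-13:30, 15:15-19:30 (subtract 1h to convert from UTC+1).
Quinn in UTC: 10:15-11:30, 15:30-19:30 (add 7h to convert from UTC-7).
Zubin ∩ Quinn: 10:15-11:30, 15:30-19:30.
Those are the intersection windows.
The last common window of at least 60 minutes is 15:30-19:30; a 60-minute meeting can start as late as 18:30 and still end by 19:30.

18:30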